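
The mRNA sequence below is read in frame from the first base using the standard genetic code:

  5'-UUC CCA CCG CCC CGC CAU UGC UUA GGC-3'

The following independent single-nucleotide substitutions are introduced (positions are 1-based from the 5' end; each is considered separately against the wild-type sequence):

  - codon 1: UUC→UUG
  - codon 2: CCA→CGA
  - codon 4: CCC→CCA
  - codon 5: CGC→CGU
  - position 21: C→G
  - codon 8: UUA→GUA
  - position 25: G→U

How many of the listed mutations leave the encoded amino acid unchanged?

2

Codon 1: UUC (Phe) → UUG (Leu) — missense.
Codon 2: CCA (Pro) → CGA (Arg) — missense.
Codon 4: CCC (Pro) → CCA (Pro) — synonymous.
Codon 5: CGC (Arg) → CGU (Arg) — synonymous.
Codon 7: UGC (Cys) → UGG (Trp) — missense.
Codon 8: UUA (Leu) → GUA (Val) — missense.
Codon 9: GGC (Gly) → UGC (Cys) — missense.
Synonymous: 2 of 7.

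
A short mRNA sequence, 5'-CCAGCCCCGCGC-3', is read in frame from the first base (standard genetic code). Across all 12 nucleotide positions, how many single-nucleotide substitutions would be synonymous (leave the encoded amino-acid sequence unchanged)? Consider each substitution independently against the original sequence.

Codon 1 (CCA, Pro): 3 synonymous substitutions.
Codon 2 (GCC, Ala): 3 synonymous substitutions.
Codon 3 (CCG, Pro): 3 synonymous substitutions.
Codon 4 (CGC, Arg): 3 synonymous substitutions.
Total: 3 + 3 + 3 + 3 = 12.

12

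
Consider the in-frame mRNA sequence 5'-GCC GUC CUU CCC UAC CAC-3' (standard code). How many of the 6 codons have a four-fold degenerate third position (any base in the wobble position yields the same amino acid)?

Codon 1 GCC (Ala): third position 4-fold.
Codon 2 GUC (Val): third position 4-fold.
Codon 3 CUU (Leu): third position 4-fold.
Codon 4 CCC (Pro): third position 4-fold.
Codon 5 UAC (Tyr): third position 2-fold.
Codon 6 CAC (His): third position 2-fold.
Four-fold degenerate third positions: 4.

4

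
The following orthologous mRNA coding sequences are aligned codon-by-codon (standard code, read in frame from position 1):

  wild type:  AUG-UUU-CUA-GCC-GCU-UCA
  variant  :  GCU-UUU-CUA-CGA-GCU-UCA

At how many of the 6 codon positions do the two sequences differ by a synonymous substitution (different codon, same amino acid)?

0

Codon 1: AUG Met / GCU Ala — nonsynonymous.
Codon 2: UUU Phe / UUU Phe — identical.
Codon 3: CUA Leu / CUA Leu — identical.
Codon 4: GCC Ala / CGA Arg — nonsynonymous.
Codon 5: GCU Ala / GCU Ala — identical.
Codon 6: UCA Ser / UCA Ser — identical.
Synonymous differences: 0.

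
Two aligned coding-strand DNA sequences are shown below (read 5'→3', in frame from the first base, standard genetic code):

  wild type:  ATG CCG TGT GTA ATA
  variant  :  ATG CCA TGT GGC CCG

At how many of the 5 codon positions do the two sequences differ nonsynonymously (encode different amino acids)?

2

Codon 1: ATG Met / ATG Met — identical.
Codon 2: CCG Pro / CCA Pro — synonymous.
Codon 3: TGT Cys / TGT Cys — identical.
Codon 4: GTA Val / GGC Gly — nonsynonymous.
Codon 5: ATA Ile / CCG Pro — nonsynonymous.
Nonsynonymous differences: 2.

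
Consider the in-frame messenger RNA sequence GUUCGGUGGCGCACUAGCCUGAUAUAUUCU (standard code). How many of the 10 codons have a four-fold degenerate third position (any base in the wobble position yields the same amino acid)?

Codon 1 GUU (Val): third position 4-fold.
Codon 2 CGG (Arg): third position 4-fold.
Codon 3 UGG (Trp): third position 1-fold.
Codon 4 CGC (Arg): third position 4-fold.
Codon 5 ACU (Thr): third position 4-fold.
Codon 6 AGC (Ser): third position 2-fold.
Codon 7 CUG (Leu): third position 4-fold.
Codon 8 AUA (Ile): third position 3-fold.
Codon 9 UAU (Tyr): third position 2-fold.
Codon 10 UCU (Ser): third position 4-fold.
Four-fold degenerate third positions: 6.

6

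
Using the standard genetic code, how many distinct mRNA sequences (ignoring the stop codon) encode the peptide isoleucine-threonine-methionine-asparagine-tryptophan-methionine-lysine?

48

Ile: 3 codons.
Thr: 4 codons.
Met: 1 codon.
Asn: 2 codons.
Trp: 1 codon.
Met: 1 codon.
Lys: 2 codons.
3 × 4 × 1 × 2 × 1 × 1 × 2 = 48.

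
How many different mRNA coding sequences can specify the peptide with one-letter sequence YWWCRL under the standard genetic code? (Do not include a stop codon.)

Tyr: 2 codons.
Trp: 1 codon.
Trp: 1 codon.
Cys: 2 codons.
Arg: 6 codons.
Leu: 6 codons.
2 × 1 × 1 × 2 × 6 × 6 = 144.

144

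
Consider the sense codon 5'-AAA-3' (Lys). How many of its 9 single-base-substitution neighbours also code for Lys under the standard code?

1

Position 1: none → 0 synonymous.
Position 2: none → 0 synonymous.
Position 3: AAG → 1 synonymous.
Total: 0 + 0 + 1 = 1.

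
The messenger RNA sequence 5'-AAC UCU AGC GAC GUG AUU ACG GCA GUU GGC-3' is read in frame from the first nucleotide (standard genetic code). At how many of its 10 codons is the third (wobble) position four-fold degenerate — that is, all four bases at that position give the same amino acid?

6

Codon 1 AAC (Asn): third position 2-fold.
Codon 2 UCU (Ser): third position 4-fold.
Codon 3 AGC (Ser): third position 2-fold.
Codon 4 GAC (Asp): third position 2-fold.
Codon 5 GUG (Val): third position 4-fold.
Codon 6 AUU (Ile): third position 3-fold.
Codon 7 ACG (Thr): third position 4-fold.
Codon 8 GCA (Ala): third position 4-fold.
Codon 9 GUU (Val): third position 4-fold.
Codon 10 GGC (Gly): third position 4-fold.
Four-fold degenerate third positions: 6.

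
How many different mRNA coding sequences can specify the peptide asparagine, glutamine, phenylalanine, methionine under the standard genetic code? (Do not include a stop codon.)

8

Asn: 2 codons.
Gln: 2 codons.
Phe: 2 codons.
Met: 1 codon.
2 × 2 × 2 × 1 = 8.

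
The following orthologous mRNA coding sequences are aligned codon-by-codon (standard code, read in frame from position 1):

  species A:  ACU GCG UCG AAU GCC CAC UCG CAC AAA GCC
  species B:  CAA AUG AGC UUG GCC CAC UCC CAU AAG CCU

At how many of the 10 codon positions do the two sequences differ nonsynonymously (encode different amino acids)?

4

Codon 1: ACU Thr / CAA Gln — nonsynonymous.
Codon 2: GCG Ala / AUG Met — nonsynonymous.
Codon 3: UCG Ser / AGC Ser — synonymous.
Codon 4: AAU Asn / UUG Leu — nonsynonymous.
Codon 5: GCC Ala / GCC Ala — identical.
Codon 6: CAC His / CAC His — identical.
Codon 7: UCG Ser / UCC Ser — synonymous.
Codon 8: CAC His / CAU His — synonymous.
Codon 9: AAA Lys / AAG Lys — synonymous.
Codon 10: GCC Ala / CCU Pro — nonsynonymous.
Nonsynonymous differences: 4.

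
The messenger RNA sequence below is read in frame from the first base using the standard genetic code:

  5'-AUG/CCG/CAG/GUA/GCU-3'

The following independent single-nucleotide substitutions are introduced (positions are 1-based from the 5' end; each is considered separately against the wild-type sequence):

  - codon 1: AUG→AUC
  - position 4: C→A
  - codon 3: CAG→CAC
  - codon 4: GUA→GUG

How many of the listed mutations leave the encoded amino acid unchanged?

1

Codon 1: AUG (Met) → AUC (Ile) — missense.
Codon 2: CCG (Pro) → ACG (Thr) — missense.
Codon 3: CAG (Gln) → CAC (His) — missense.
Codon 4: GUA (Val) → GUG (Val) — synonymous.
Synonymous: 1 of 4.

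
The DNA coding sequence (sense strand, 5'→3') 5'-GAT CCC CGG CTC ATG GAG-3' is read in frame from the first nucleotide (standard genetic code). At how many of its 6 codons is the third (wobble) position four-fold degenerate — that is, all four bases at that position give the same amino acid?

3

Codon 1 GAT (Asp): third position 2-fold.
Codon 2 CCC (Pro): third position 4-fold.
Codon 3 CGG (Arg): third position 4-fold.
Codon 4 CTC (Leu): third position 4-fold.
Codon 5 ATG (Met): third position 1-fold.
Codon 6 GAG (Glu): third position 2-fold.
Four-fold degenerate third positions: 3.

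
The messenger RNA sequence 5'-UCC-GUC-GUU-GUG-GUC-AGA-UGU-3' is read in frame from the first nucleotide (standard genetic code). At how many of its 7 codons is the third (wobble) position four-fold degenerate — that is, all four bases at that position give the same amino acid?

5

Codon 1 UCC (Ser): third position 4-fold.
Codon 2 GUC (Val): third position 4-fold.
Codon 3 GUU (Val): third position 4-fold.
Codon 4 GUG (Val): third position 4-fold.
Codon 5 GUC (Val): third position 4-fold.
Codon 6 AGA (Arg): third position 2-fold.
Codon 7 UGU (Cys): third position 2-fold.
Four-fold degenerate third positions: 5.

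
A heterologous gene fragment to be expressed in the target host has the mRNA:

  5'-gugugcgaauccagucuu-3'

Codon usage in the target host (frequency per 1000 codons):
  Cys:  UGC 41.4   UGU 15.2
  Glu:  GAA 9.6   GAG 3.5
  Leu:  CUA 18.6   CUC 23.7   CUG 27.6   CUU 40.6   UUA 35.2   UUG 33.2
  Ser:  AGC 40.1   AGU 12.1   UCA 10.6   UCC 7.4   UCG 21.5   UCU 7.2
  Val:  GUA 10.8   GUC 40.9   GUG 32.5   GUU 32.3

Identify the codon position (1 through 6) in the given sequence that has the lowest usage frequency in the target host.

4

Codon 1 GUG (Val): 32.5 per 1000.
Codon 2 UGC (Cys): 41.4 per 1000.
Codon 3 GAA (Glu): 9.6 per 1000.
Codon 4 UCC (Ser): 7.4 per 1000.
Codon 5 AGU (Ser): 12.1 per 1000.
Codon 6 CUU (Leu): 40.6 per 1000.
Lowest frequency is 7.4 at codon 4.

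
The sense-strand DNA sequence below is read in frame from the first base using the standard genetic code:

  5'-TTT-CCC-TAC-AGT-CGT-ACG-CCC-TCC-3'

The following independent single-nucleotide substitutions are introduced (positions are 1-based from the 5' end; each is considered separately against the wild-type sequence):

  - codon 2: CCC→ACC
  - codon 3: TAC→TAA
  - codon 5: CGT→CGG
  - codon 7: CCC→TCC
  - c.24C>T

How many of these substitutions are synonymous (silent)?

2

Codon 2: CCC (Pro) → ACC (Thr) — missense.
Codon 3: TAC (Tyr) → TAA (Stop) — nonsense.
Codon 5: CGT (Arg) → CGG (Arg) — synonymous.
Codon 7: CCC (Pro) → TCC (Ser) — missense.
Codon 8: TCC (Ser) → TCT (Ser) — synonymous.
Synonymous: 2 of 5.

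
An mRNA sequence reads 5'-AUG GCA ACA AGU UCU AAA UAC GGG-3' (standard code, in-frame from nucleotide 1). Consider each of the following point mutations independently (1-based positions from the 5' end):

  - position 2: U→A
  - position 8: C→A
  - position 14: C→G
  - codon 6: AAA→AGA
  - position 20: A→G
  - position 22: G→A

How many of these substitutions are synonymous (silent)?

0

Codon 1: AUG (Met) → AAG (Lys) — missense.
Codon 3: ACA (Thr) → AAA (Lys) — missense.
Codon 5: UCU (Ser) → UGU (Cys) — missense.
Codon 6: AAA (Lys) → AGA (Arg) — missense.
Codon 7: UAC (Tyr) → UGC (Cys) — missense.
Codon 8: GGG (Gly) → AGG (Arg) — missense.
Synonymous: 0 of 6.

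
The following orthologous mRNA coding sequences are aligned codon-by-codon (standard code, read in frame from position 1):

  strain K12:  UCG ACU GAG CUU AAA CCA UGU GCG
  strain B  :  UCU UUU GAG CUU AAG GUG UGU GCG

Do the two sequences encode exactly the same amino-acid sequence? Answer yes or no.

no

Codon 1: UCG Ser / UCU Ser — synonymous.
Codon 2: ACU Thr / UUU Phe — nonsynonymous.
Codon 3: GAG Glu / GAG Glu — identical.
Codon 4: CUU Leu / CUU Leu — identical.
Codon 5: AAA Lys / AAG Lys — synonymous.
Codon 6: CCA Pro / GUG Val — nonsynonymous.
Codon 7: UGU Cys / UGU Cys — identical.
Codon 8: GCG Ala / GCG Ala — identical.
Nonsynonymous differences: 2 → different protein.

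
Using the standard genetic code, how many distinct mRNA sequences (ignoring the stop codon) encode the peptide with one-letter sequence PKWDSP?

Pro: 4 codons.
Lys: 2 codons.
Trp: 1 codon.
Asp: 2 codons.
Ser: 6 codons.
Pro: 4 codons.
4 × 2 × 1 × 2 × 6 × 4 = 384.

384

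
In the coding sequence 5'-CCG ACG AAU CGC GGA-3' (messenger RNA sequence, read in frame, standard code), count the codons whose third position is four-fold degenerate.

Codon 1 CCG (Pro): third position 4-fold.
Codon 2 ACG (Thr): third position 4-fold.
Codon 3 AAU (Asn): third position 2-fold.
Codon 4 CGC (Arg): third position 4-fold.
Codon 5 GGA (Gly): third position 4-fold.
Four-fold degenerate third positions: 4.

4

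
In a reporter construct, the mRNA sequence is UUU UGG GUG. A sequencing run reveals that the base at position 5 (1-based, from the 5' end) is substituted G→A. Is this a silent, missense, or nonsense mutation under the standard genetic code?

nonsense

Position 5 falls in codon 2: UGG → Trp.
After the substitution the codon is UAG → Stop.
The new codon is a stop codon, so this is a nonsense mutation.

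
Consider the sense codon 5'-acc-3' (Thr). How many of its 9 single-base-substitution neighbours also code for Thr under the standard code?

Position 1: none → 0 synonymous.
Position 2: none → 0 synonymous.
Position 3: ACU, ACA, ACG → 3 synonymous.
Total: 0 + 0 + 3 = 3.

3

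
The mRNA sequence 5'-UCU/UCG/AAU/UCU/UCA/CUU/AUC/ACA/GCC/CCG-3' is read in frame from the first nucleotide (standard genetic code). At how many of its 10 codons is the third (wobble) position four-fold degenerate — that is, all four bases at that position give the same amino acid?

Codon 1 UCU (Ser): third position 4-fold.
Codon 2 UCG (Ser): third position 4-fold.
Codon 3 AAU (Asn): third position 2-fold.
Codon 4 UCU (Ser): third position 4-fold.
Codon 5 UCA (Ser): third position 4-fold.
Codon 6 CUU (Leu): third position 4-fold.
Codon 7 AUC (Ile): third position 3-fold.
Codon 8 ACA (Thr): third position 4-fold.
Codon 9 GCC (Ala): third position 4-fold.
Codon 10 CCG (Pro): third position 4-fold.
Four-fold degenerate third positions: 8.

8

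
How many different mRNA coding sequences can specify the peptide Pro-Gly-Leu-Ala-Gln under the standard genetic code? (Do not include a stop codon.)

768

Pro: 4 codons.
Gly: 4 codons.
Leu: 6 codons.
Ala: 4 codons.
Gln: 2 codons.
4 × 4 × 6 × 4 × 2 = 768.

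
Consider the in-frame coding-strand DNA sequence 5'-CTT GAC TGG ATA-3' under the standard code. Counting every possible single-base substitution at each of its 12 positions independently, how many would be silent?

6

Codon 1 (CTT, Leu): 3 synonymous substitutions.
Codon 2 (GAC, Asp): 1 synonymous substitution.
Codon 3 (TGG, Trp): 0 synonymous substitutions.
Codon 4 (ATA, Ile): 2 synonymous substitutions.
Total: 3 + 1 + 0 + 2 = 6.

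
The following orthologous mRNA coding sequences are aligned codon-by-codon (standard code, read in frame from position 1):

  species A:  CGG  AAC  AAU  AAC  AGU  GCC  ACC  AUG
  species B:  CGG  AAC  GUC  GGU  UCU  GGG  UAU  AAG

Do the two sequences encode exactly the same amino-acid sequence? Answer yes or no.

no

Codon 1: CGG Arg / CGG Arg — identical.
Codon 2: AAC Asn / AAC Asn — identical.
Codon 3: AAU Asn / GUC Val — nonsynonymous.
Codon 4: AAC Asn / GGU Gly — nonsynonymous.
Codon 5: AGU Ser / UCU Ser — synonymous.
Codon 6: GCC Ala / GGG Gly — nonsynonymous.
Codon 7: ACC Thr / UAU Tyr — nonsynonymous.
Codon 8: AUG Met / AAG Lys — nonsynonymous.
Nonsynonymous differences: 5 → different protein.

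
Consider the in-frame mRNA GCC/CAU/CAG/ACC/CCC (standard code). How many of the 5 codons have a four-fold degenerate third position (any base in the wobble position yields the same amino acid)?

3

Codon 1 GCC (Ala): third position 4-fold.
Codon 2 CAU (His): third position 2-fold.
Codon 3 CAG (Gln): third position 2-fold.
Codon 4 ACC (Thr): third position 4-fold.
Codon 5 CCC (Pro): third position 4-fold.
Four-fold degenerate third positions: 3.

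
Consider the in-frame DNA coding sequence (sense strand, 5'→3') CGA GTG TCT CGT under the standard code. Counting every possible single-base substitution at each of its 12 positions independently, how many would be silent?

Codon 1 (CGA, Arg): 4 synonymous substitutions.
Codon 2 (GTG, Val): 3 synonymous substitutions.
Codon 3 (TCT, Ser): 3 synonymous substitutions.
Codon 4 (CGT, Arg): 3 synonymous substitutions.
Total: 4 + 3 + 3 + 3 = 13.

13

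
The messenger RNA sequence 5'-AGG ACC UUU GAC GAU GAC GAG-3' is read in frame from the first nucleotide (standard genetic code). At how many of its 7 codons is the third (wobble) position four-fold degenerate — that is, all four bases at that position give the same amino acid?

1

Codon 1 AGG (Arg): third position 2-fold.
Codon 2 ACC (Thr): third position 4-fold.
Codon 3 UUU (Phe): third position 2-fold.
Codon 4 GAC (Asp): third position 2-fold.
Codon 5 GAU (Asp): third position 2-fold.
Codon 6 GAC (Asp): third position 2-fold.
Codon 7 GAG (Glu): third position 2-fold.
Four-fold degenerate third positions: 1.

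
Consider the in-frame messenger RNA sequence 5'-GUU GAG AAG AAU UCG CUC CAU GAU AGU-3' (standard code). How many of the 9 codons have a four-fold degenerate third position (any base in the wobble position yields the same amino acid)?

Codon 1 GUU (Val): third position 4-fold.
Codon 2 GAG (Glu): third position 2-fold.
Codon 3 AAG (Lys): third position 2-fold.
Codon 4 AAU (Asn): third position 2-fold.
Codon 5 UCG (Ser): third position 4-fold.
Codon 6 CUC (Leu): third position 4-fold.
Codon 7 CAU (His): third position 2-fold.
Codon 8 GAU (Asp): third position 2-fold.
Codon 9 AGU (Ser): third position 2-fold.
Four-fold degenerate third positions: 3.

3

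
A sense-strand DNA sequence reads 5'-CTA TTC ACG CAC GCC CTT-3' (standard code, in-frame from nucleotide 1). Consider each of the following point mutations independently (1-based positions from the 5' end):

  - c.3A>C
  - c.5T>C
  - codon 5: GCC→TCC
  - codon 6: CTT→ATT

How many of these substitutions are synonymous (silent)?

1

Codon 1: CTA (Leu) → CTC (Leu) — synonymous.
Codon 2: TTC (Phe) → TCC (Ser) — missense.
Codon 5: GCC (Ala) → TCC (Ser) — missense.
Codon 6: CTT (Leu) → ATT (Ile) — missense.
Synonymous: 1 of 4.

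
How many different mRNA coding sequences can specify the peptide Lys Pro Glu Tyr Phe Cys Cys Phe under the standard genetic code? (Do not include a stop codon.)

512

Lys: 2 codons.
Pro: 4 codons.
Glu: 2 codons.
Tyr: 2 codons.
Phe: 2 codons.
Cys: 2 codons.
Cys: 2 codons.
Phe: 2 codons.
2 × 4 × 2 × 2 × 2 × 2 × 2 × 2 = 512.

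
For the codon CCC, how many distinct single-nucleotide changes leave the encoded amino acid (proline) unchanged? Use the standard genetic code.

Position 1: none → 0 synonymous.
Position 2: none → 0 synonymous.
Position 3: CCU, CCA, CCG → 3 synonymous.
Total: 0 + 0 + 3 = 3.

3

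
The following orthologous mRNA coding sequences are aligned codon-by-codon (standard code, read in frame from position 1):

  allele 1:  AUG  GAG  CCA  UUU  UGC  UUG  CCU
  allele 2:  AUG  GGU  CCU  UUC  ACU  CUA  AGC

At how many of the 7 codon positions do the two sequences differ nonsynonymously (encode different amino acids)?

Codon 1: AUG Met / AUG Met — identical.
Codon 2: GAG Glu / GGU Gly — nonsynonymous.
Codon 3: CCA Pro / CCU Pro — synonymous.
Codon 4: UUU Phe / UUC Phe — synonymous.
Codon 5: UGC Cys / ACU Thr — nonsynonymous.
Codon 6: UUG Leu / CUA Leu — synonymous.
Codon 7: CCU Pro / AGC Ser — nonsynonymous.
Nonsynonymous differences: 3.

3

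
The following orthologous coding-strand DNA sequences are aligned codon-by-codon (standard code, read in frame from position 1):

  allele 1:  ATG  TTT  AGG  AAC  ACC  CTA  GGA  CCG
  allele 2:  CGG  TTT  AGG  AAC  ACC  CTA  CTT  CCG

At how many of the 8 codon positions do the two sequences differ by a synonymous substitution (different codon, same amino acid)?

0

Codon 1: ATG Met / CGG Arg — nonsynonymous.
Codon 2: TTT Phe / TTT Phe — identical.
Codon 3: AGG Arg / AGG Arg — identical.
Codon 4: AAC Asn / AAC Asn — identical.
Codon 5: ACC Thr / ACC Thr — identical.
Codon 6: CTA Leu / CTA Leu — identical.
Codon 7: GGA Gly / CTT Leu — nonsynonymous.
Codon 8: CCG Pro / CCG Pro — identical.
Synonymous differences: 0.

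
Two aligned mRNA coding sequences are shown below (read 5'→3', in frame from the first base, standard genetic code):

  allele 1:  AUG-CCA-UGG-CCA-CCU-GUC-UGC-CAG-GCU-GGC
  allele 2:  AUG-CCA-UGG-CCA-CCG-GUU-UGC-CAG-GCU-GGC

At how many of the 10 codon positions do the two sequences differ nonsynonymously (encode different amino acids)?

0

Codon 1: AUG Met / AUG Met — identical.
Codon 2: CCA Pro / CCA Pro — identical.
Codon 3: UGG Trp / UGG Trp — identical.
Codon 4: CCA Pro / CCA Pro — identical.
Codon 5: CCU Pro / CCG Pro — synonymous.
Codon 6: GUC Val / GUU Val — synonymous.
Codon 7: UGC Cys / UGC Cys — identical.
Codon 8: CAG Gln / CAG Gln — identical.
Codon 9: GCU Ala / GCU Ala — identical.
Codon 10: GGC Gly / GGC Gly — identical.
Nonsynonymous differences: 0.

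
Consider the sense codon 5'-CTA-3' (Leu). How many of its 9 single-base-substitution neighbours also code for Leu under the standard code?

Position 1: TTA → 1 synonymous.
Position 2: none → 0 synonymous.
Position 3: CTT, CTC, CTG → 3 synonymous.
Total: 1 + 0 + 3 = 4.

4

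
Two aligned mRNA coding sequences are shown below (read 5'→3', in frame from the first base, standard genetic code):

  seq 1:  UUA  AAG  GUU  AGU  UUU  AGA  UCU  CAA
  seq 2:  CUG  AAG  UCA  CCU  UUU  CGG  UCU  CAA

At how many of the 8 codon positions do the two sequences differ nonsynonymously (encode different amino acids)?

2

Codon 1: UUA Leu / CUG Leu — synonymous.
Codon 2: AAG Lys / AAG Lys — identical.
Codon 3: GUU Val / UCA Ser — nonsynonymous.
Codon 4: AGU Ser / CCU Pro — nonsynonymous.
Codon 5: UUU Phe / UUU Phe — identical.
Codon 6: AGA Arg / CGG Arg — synonymous.
Codon 7: UCU Ser / UCU Ser — identical.
Codon 8: CAA Gln / CAA Gln — identical.
Nonsynonymous differences: 2.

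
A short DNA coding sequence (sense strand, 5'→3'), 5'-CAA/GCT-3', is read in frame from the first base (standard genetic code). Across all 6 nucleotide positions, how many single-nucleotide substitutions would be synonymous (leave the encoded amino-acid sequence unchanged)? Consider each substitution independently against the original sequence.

Codon 1 (CAA, Gln): 1 synonymous substitution.
Codon 2 (GCT, Ala): 3 synonymous substitutions.
Total: 1 + 3 = 4.

4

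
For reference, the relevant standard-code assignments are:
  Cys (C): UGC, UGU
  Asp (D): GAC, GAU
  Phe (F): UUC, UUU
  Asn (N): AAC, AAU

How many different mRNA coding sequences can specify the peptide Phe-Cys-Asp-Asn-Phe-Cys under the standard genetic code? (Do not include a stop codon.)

64

Phe: 2 codons.
Cys: 2 codons.
Asp: 2 codons.
Asn: 2 codons.
Phe: 2 codons.
Cys: 2 codons.
2 × 2 × 2 × 2 × 2 × 2 = 64.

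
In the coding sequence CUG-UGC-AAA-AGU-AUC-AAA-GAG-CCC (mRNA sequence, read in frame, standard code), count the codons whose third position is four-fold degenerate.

Codon 1 CUG (Leu): third position 4-fold.
Codon 2 UGC (Cys): third position 2-fold.
Codon 3 AAA (Lys): third position 2-fold.
Codon 4 AGU (Ser): third position 2-fold.
Codon 5 AUC (Ile): third position 3-fold.
Codon 6 AAA (Lys): third position 2-fold.
Codon 7 GAG (Glu): third position 2-fold.
Codon 8 CCC (Pro): third position 4-fold.
Four-fold degenerate third positions: 2.

2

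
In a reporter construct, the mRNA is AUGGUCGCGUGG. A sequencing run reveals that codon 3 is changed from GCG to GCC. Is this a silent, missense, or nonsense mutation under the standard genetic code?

Position 9 falls in codon 3: GCG → Ala.
After the substitution the codon is GCC → Ala.
Both encode Ala, so the change is synonymous.

silent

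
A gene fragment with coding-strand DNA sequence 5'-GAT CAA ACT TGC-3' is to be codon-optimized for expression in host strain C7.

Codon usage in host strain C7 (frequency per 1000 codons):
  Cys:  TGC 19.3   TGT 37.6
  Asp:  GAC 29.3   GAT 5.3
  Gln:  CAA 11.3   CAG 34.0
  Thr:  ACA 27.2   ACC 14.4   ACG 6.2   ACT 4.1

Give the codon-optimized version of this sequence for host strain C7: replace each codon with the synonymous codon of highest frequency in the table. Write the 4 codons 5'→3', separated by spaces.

GAC CAG ACA TGT

Codon 1 (Asp): best is GAC at 29.3.
Codon 2 (Gln): best is CAG at 34.0.
Codon 3 (Thr): best is ACA at 27.2.
Codon 4 (Cys): best is TGT at 37.6.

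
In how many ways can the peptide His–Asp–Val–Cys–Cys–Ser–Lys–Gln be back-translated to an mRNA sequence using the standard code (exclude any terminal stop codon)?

1536

His: 2 codons.
Asp: 2 codons.
Val: 4 codons.
Cys: 2 codons.
Cys: 2 codons.
Ser: 6 codons.
Lys: 2 codons.
Gln: 2 codons.
2 × 2 × 4 × 2 × 2 × 6 × 2 × 2 = 1536.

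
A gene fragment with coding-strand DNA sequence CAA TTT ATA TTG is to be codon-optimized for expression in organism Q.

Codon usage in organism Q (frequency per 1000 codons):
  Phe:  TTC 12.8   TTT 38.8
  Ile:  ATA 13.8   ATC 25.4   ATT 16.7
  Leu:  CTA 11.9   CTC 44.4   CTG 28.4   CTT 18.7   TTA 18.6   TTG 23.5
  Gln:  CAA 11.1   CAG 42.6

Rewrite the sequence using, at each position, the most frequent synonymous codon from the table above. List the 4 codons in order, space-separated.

Codon 1 (Gln): best is CAG at 42.6.
Codon 2 (Phe): best is TTT at 38.8.
Codon 3 (Ile): best is ATC at 25.4.
Codon 4 (Leu): best is CTC at 44.4.

CAG TTT ATC CTC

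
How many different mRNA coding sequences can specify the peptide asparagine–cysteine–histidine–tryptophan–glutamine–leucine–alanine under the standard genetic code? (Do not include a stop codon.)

384

Asn: 2 codons.
Cys: 2 codons.
His: 2 codons.
Trp: 1 codon.
Gln: 2 codons.
Leu: 6 codons.
Ala: 4 codons.
2 × 2 × 2 × 1 × 2 × 6 × 4 = 384.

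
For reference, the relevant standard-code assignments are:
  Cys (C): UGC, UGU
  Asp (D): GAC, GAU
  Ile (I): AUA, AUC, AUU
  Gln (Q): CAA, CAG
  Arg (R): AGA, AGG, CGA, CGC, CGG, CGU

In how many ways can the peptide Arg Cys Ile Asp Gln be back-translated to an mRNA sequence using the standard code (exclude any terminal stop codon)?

144

Arg: 6 codons.
Cys: 2 codons.
Ile: 3 codons.
Asp: 2 codons.
Gln: 2 codons.
6 × 2 × 3 × 2 × 2 = 144.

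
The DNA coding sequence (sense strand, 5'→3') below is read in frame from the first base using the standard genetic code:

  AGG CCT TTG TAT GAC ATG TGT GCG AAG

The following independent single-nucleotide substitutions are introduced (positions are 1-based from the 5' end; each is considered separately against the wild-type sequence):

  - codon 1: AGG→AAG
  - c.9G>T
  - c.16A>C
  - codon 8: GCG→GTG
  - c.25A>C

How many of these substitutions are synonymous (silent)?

Codon 1: AGG (Arg) → AAG (Lys) — missense.
Codon 3: TTG (Leu) → TTT (Phe) — missense.
Codon 6: ATG (Met) → CTG (Leu) — missense.
Codon 8: GCG (Ala) → GTG (Val) — missense.
Codon 9: AAG (Lys) → CAG (Gln) — missense.
Synonymous: 0 of 5.

0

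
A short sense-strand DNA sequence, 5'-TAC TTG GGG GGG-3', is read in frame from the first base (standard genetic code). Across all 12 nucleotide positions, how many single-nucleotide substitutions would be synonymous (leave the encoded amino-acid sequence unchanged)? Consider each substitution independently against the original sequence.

9

Codon 1 (TAC, Tyr): 1 synonymous substitution.
Codon 2 (TTG, Leu): 2 synonymous substitutions.
Codon 3 (GGG, Gly): 3 synonymous substitutions.
Codon 4 (GGG, Gly): 3 synonymous substitutions.
Total: 1 + 2 + 3 + 3 = 9.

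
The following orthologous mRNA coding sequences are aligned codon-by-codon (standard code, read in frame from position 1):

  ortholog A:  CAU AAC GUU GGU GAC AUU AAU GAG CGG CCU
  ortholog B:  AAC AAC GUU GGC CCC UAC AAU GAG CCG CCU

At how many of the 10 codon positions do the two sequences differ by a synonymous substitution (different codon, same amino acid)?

Codon 1: CAU His / AAC Asn — nonsynonymous.
Codon 2: AAC Asn / AAC Asn — identical.
Codon 3: GUU Val / GUU Val — identical.
Codon 4: GGU Gly / GGC Gly — synonymous.
Codon 5: GAC Asp / CCC Pro — nonsynonymous.
Codon 6: AUU Ile / UAC Tyr — nonsynonymous.
Codon 7: AAU Asn / AAU Asn — identical.
Codon 8: GAG Glu / GAG Glu — identical.
Codon 9: CGG Arg / CCG Pro — nonsynonymous.
Codon 10: CCU Pro / CCU Pro — identical.
Synonymous differences: 1.

1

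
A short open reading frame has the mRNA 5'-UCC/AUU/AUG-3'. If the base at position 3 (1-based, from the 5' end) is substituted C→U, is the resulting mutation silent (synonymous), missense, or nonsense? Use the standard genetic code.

Position 3 falls in codon 1: UCC → Ser.
After the substitution the codon is UCU → Ser.
Both encode Ser, so the change is synonymous.

silent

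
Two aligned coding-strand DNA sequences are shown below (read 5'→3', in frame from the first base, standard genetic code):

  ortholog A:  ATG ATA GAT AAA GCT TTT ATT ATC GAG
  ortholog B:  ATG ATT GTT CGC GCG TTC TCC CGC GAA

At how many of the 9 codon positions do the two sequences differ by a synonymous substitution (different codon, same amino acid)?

4

Codon 1: ATG Met / ATG Met — identical.
Codon 2: ATA Ile / ATT Ile — synonymous.
Codon 3: GAT Asp / GTT Val — nonsynonymous.
Codon 4: AAA Lys / CGC Arg — nonsynonymous.
Codon 5: GCT Ala / GCG Ala — synonymous.
Codon 6: TTT Phe / TTC Phe — synonymous.
Codon 7: ATT Ile / TCC Ser — nonsynonymous.
Codon 8: ATC Ile / CGC Arg — nonsynonymous.
Codon 9: GAG Glu / GAA Glu — synonymous.
Synonymous differences: 4.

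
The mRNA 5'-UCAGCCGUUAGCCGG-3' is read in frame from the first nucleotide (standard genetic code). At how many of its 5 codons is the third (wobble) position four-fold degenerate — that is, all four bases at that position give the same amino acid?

4

Codon 1 UCA (Ser): third position 4-fold.
Codon 2 GCC (Ala): third position 4-fold.
Codon 3 GUU (Val): third position 4-fold.
Codon 4 AGC (Ser): third position 2-fold.
Codon 5 CGG (Arg): third position 4-fold.
Four-fold degenerate third positions: 4.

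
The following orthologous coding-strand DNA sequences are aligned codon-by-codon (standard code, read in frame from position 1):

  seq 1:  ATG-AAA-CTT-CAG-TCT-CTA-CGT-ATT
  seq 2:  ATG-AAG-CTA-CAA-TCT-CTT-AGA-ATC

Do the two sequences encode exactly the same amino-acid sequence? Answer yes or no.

yes

Codon 1: ATG Met / ATG Met — identical.
Codon 2: AAA Lys / AAG Lys — synonymous.
Codon 3: CTT Leu / CTA Leu — synonymous.
Codon 4: CAG Gln / CAA Gln — synonymous.
Codon 5: TCT Ser / TCT Ser — identical.
Codon 6: CTA Leu / CTT Leu — synonymous.
Codon 7: CGT Arg / AGA Arg — synonymous.
Codon 8: ATT Ile / ATC Ile — synonymous.
Nonsynonymous differences: 0 → same protein.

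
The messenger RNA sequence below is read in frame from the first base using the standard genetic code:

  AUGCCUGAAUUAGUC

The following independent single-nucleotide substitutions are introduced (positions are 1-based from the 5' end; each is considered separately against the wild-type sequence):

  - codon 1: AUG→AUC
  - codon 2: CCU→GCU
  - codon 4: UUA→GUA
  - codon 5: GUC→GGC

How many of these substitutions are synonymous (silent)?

0

Codon 1: AUG (Met) → AUC (Ile) — missense.
Codon 2: CCU (Pro) → GCU (Ala) — missense.
Codon 4: UUA (Leu) → GUA (Val) — missense.
Codon 5: GUC (Val) → GGC (Gly) — missense.
Synonymous: 0 of 4.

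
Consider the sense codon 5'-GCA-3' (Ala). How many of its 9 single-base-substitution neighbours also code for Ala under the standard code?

Position 1: none → 0 synonymous.
Position 2: none → 0 synonymous.
Position 3: GCT, GCC, GCG → 3 synonymous.
Total: 0 + 0 + 3 = 3.

3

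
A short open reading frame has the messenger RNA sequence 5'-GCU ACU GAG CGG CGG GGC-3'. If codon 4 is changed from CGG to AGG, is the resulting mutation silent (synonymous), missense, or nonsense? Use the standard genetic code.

Position 10 falls in codon 4: CGG → Arg.
After the substitution the codon is AGG → Arg.
Both encode Arg, so the change is synonymous.

silent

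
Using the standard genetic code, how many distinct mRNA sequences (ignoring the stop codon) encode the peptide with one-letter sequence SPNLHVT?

9216

Ser: 6 codons.
Pro: 4 codons.
Asn: 2 codons.
Leu: 6 codons.
His: 2 codons.
Val: 4 codons.
Thr: 4 codons.
6 × 4 × 2 × 6 × 2 × 4 × 4 = 9216.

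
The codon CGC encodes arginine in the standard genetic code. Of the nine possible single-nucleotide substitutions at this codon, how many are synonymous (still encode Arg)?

Position 1: none → 0 synonymous.
Position 2: none → 0 synonymous.
Position 3: CGU, CGA, CGG → 3 synonymous.
Total: 0 + 0 + 3 = 3.

3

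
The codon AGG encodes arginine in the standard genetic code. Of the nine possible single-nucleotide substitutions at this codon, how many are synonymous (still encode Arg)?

Position 1: CGG → 1 synonymous.
Position 2: none → 0 synonymous.
Position 3: AGA → 1 synonymous.
Total: 1 + 0 + 1 = 2.

2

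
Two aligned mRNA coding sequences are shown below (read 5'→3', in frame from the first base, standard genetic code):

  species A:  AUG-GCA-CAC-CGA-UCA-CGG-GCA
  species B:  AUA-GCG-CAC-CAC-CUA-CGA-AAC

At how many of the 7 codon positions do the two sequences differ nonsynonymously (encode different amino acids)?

4

Codon 1: AUG Met / AUA Ile — nonsynonymous.
Codon 2: GCA Ala / GCG Ala — synonymous.
Codon 3: CAC His / CAC His — identical.
Codon 4: CGA Arg / CAC His — nonsynonymous.
Codon 5: UCA Ser / CUA Leu — nonsynonymous.
Codon 6: CGG Arg / CGA Arg — synonymous.
Codon 7: GCA Ala / AAC Asn — nonsynonymous.
Nonsynonymous differences: 4.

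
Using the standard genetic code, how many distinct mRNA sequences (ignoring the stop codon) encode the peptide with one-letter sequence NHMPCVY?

256

Asn: 2 codons.
His: 2 codons.
Met: 1 codon.
Pro: 4 codons.
Cys: 2 codons.
Val: 4 codons.
Tyr: 2 codons.
2 × 2 × 1 × 4 × 2 × 4 × 2 = 256.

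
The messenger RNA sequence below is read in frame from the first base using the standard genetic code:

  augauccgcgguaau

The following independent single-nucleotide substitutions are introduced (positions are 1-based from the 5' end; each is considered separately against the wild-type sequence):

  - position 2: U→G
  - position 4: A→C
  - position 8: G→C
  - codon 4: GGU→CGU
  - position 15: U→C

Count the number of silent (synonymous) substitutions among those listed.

Codon 1: AUG (Met) → AGG (Arg) — missense.
Codon 2: AUC (Ile) → CUC (Leu) — missense.
Codon 3: CGC (Arg) → CCC (Pro) — missense.
Codon 4: GGU (Gly) → CGU (Arg) — missense.
Codon 5: AAU (Asn) → AAC (Asn) — synonymous.
Synonymous: 1 of 5.

1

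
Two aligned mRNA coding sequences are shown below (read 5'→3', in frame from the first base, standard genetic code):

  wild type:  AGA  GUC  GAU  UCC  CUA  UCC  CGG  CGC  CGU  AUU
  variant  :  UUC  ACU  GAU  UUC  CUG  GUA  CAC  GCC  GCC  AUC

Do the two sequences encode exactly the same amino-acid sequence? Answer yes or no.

no

Codon 1: AGA Arg / UUC Phe — nonsynonymous.
Codon 2: GUC Val / ACU Thr — nonsynonymous.
Codon 3: GAU Asp / GAU Asp — identical.
Codon 4: UCC Ser / UUC Phe — nonsynonymous.
Codon 5: CUA Leu / CUG Leu — synonymous.
Codon 6: UCC Ser / GUA Val — nonsynonymous.
Codon 7: CGG Arg / CAC His — nonsynonymous.
Codon 8: CGC Arg / GCC Ala — nonsynonymous.
Codon 9: CGU Arg / GCC Ala — nonsynonymous.
Codon 10: AUU Ile / AUC Ile — synonymous.
Nonsynonymous differences: 7 → different protein.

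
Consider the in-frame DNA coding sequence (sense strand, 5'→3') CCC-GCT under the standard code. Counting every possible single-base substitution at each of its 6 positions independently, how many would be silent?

Codon 1 (CCC, Pro): 3 synonymous substitutions.
Codon 2 (GCT, Ala): 3 synonymous substitutions.
Total: 3 + 3 = 6.

6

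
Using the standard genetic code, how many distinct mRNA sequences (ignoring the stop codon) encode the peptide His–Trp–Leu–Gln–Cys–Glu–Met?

His: 2 codons.
Trp: 1 codon.
Leu: 6 codons.
Gln: 2 codons.
Cys: 2 codons.
Glu: 2 codons.
Met: 1 codon.
2 × 1 × 6 × 2 × 2 × 2 × 1 = 96.

96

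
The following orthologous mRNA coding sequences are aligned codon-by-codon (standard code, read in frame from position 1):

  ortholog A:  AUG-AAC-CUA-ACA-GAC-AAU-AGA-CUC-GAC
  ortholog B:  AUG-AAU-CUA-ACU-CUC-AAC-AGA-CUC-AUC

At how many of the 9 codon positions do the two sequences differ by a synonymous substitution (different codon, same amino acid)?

3

Codon 1: AUG Met / AUG Met — identical.
Codon 2: AAC Asn / AAU Asn — synonymous.
Codon 3: CUA Leu / CUA Leu — identical.
Codon 4: ACA Thr / ACU Thr — synonymous.
Codon 5: GAC Asp / CUC Leu — nonsynonymous.
Codon 6: AAU Asn / AAC Asn — synonymous.
Codon 7: AGA Arg / AGA Arg — identical.
Codon 8: CUC Leu / CUC Leu — identical.
Codon 9: GAC Asp / AUC Ile — nonsynonymous.
Synonymous differences: 3.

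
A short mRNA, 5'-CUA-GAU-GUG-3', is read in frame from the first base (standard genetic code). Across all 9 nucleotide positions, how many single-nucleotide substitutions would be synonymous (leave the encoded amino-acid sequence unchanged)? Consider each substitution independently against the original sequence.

Codon 1 (CUA, Leu): 4 synonymous substitutions.
Codon 2 (GAU, Asp): 1 synonymous substitution.
Codon 3 (GUG, Val): 3 synonymous substitutions.
Total: 4 + 1 + 3 = 8.

8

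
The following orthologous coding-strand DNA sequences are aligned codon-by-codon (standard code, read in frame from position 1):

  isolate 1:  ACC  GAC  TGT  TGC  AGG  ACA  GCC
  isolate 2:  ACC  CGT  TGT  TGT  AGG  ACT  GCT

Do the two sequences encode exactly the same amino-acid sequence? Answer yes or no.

Codon 1: ACC Thr / ACC Thr — identical.
Codon 2: GAC Asp / CGT Arg — nonsynonymous.
Codon 3: TGT Cys / TGT Cys — identical.
Codon 4: TGC Cys / TGT Cys — synonymous.
Codon 5: AGG Arg / AGG Arg — identical.
Codon 6: ACA Thr / ACT Thr — synonymous.
Codon 7: GCC Ala / GCT Ala — synonymous.
Nonsynonymous differences: 1 → different protein.

no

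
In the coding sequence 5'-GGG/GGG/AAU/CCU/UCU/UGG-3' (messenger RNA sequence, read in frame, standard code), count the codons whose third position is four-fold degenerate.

4

Codon 1 GGG (Gly): third position 4-fold.
Codon 2 GGG (Gly): third position 4-fold.
Codon 3 AAU (Asn): third position 2-fold.
Codon 4 CCU (Pro): third position 4-fold.
Codon 5 UCU (Ser): third position 4-fold.
Codon 6 UGG (Trp): third position 1-fold.
Four-fold degenerate third positions: 4.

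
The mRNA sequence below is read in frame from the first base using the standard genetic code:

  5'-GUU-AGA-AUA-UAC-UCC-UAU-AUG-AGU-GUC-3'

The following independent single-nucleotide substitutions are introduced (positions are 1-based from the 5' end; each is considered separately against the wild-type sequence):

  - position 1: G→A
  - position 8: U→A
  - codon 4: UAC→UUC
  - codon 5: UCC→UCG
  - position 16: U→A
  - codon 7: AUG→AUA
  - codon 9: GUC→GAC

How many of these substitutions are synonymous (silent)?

Codon 1: GUU (Val) → AUU (Ile) — missense.
Codon 3: AUA (Ile) → AAA (Lys) — missense.
Codon 4: UAC (Tyr) → UUC (Phe) — missense.
Codon 5: UCC (Ser) → UCG (Ser) — synonymous.
Codon 6: UAU (Tyr) → AAU (Asn) — missense.
Codon 7: AUG (Met) → AUA (Ile) — missense.
Codon 9: GUC (Val) → GAC (Asp) — missense.
Synonymous: 1 of 7.

1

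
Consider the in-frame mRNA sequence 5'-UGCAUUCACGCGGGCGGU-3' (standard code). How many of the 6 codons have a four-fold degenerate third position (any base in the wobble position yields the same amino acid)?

Codon 1 UGC (Cys): third position 2-fold.
Codon 2 AUU (Ile): third position 3-fold.
Codon 3 CAC (His): third position 2-fold.
Codon 4 GCG (Ala): third position 4-fold.
Codon 5 GGC (Gly): third position 4-fold.
Codon 6 GGU (Gly): third position 4-fold.
Four-fold degenerate third positions: 3.

3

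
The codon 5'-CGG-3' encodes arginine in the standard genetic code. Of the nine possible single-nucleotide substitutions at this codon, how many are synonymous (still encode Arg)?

Position 1: AGG → 1 synonymous.
Position 2: none → 0 synonymous.
Position 3: CGU, CGC, CGA → 3 synonymous.
Total: 1 + 0 + 3 = 4.

4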